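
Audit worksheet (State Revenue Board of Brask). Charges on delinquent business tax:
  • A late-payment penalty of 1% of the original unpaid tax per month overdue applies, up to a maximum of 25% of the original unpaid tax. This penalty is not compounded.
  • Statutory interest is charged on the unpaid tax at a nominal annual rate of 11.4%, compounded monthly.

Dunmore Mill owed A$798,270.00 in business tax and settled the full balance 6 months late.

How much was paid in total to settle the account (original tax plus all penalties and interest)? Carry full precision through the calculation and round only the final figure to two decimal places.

Penalty: 6 × 1% × A$798,270.00 = A$47,896.20 (below the 25% cap of A$199,567.50)
Interest (11.4%/yr ÷ 12 = 0.95%/month): A$798,270.00 × ((1 + 0.0095)^6 − 1) = A$46,595.8342…
Total = A$798,270.00 + A$47,896.2000 + A$46,595.8342… = A$892,762.03

A$892,762.03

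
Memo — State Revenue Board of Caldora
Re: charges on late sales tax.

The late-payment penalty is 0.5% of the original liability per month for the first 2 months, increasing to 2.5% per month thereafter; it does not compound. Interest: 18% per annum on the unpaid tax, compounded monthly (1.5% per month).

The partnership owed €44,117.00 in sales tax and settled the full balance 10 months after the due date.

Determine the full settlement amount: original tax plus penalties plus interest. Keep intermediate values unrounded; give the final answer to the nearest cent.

€60,464.15

Penalty, months 1–2: 2 × 0.5% × €44,117.00 = €441.17
Penalty, months 3–10: 8 × 2.5% × €44,117.00 = €8,823.40
Interest: €44,117.00 × ((1 + 0.015)^10 − 1) = €44,117.00 × 0.1605408… = €7,082.5796…
Total = €44,117.00 + €9,264.5700 + €7,082.5796… = €60,464.15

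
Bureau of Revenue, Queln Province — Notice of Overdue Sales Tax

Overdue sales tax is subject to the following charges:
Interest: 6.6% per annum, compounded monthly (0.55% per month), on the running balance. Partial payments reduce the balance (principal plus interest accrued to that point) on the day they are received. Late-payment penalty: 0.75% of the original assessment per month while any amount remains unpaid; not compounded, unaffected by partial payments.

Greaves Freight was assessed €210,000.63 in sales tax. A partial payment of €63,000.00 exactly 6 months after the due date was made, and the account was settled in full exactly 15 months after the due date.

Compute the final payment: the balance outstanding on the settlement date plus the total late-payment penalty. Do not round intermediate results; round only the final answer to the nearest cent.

Balance at month 6: €210,000.6300 × (1 + 0.0055)^6 = €217,026.6402…
After €63,000.00 payment: €217,026.6402… − €63,000.00 = €154,026.6402…
Balance at month 15: €154,026.6402… × (1 + 0.0055)^9 = €161,820.8644…
Penalty: 15 × 0.75% × €210,000.63 = €23,625.07…
Final settlement = outstanding balance + penalty = €161,820.8644… + €23,625.07… = €185,445.94

€185,445.94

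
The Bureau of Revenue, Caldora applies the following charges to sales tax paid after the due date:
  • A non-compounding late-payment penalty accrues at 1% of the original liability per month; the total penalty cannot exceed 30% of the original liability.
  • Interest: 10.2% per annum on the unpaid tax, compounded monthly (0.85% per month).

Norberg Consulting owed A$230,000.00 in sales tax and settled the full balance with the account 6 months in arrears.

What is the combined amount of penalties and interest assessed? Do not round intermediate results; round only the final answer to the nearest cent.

Penalty: 6 × 1% × A$230,000.00 = A$13,800.00 (below the 30% cap of A$69,000.00)
Interest: A$230,000.00 × ((1 + 0.0085)^6 − 1) = A$230,000.00 × 0.0520961… = A$11,982.1055…
Penalties + interest = A$13,800.0000 + A$11,982.1055… = A$25,782.11

A$25,782.11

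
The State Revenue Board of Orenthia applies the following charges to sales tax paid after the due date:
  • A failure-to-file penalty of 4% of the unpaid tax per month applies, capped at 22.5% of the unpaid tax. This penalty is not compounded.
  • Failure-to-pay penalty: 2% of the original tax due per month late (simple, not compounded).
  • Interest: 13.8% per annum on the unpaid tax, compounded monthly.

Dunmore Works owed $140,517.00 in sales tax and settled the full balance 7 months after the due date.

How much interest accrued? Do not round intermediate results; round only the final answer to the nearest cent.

Interest (13.8%/yr ÷ 12 = 1.15%/month): $140,517.00 × ((1 + 0.0115)^7 − 1) = $11,709.4358…

$11,709.44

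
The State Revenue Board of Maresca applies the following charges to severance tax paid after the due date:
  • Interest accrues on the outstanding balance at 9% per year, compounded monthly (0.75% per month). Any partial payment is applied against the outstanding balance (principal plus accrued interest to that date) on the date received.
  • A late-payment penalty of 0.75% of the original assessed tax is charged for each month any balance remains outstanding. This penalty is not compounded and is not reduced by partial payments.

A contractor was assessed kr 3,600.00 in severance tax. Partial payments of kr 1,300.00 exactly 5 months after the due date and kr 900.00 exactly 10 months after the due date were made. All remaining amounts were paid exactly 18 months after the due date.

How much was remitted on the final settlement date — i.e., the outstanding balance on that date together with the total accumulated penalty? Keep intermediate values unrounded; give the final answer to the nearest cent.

kr 2,216.20

Balance at month 5: kr 3,600.0000 × (1 + 0.0075)^5 = kr 3,737.0402…
After kr 1,300.00 payment: kr 3,737.0402… − kr 1,300.00 = kr 2,437.0402…
Balance at month 10: kr 2,437.0402… × (1 + 0.0075)^5 = kr 2,529.8104…
After kr 900.00 payment: kr 2,529.8104… − kr 900.00 = kr 1,629.8104…
Balance at month 18: kr 1,629.8104… × (1 + 0.0075)^8 = kr 1,730.2049…
Penalty: 18 × 0.75% × kr 3,600.00 = kr 486.00
Final settlement = outstanding balance + penalty = kr 1,730.2049… + kr 486.00 = kr 2,216.20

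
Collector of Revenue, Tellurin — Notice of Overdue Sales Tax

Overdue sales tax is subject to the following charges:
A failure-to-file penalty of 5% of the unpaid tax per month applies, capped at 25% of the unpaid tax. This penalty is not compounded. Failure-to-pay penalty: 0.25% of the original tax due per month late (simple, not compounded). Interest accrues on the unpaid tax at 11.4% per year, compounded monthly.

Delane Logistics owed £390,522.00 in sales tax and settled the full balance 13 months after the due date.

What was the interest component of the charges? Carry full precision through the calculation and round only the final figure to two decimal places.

Interest (11.4%/yr ÷ 12 = 0.95%/month): £390,522.00 × ((1 + 0.0095)^13 − 1) = £51,076.6199…

£51,076.62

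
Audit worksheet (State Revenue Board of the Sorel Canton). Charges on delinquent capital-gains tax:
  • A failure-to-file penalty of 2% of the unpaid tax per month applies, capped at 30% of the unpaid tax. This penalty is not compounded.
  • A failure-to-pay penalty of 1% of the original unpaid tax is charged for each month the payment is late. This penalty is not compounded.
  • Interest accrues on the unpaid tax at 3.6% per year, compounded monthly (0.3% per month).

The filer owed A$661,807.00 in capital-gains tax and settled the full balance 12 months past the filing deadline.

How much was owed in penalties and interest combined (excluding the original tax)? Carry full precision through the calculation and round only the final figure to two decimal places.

Failure-to-file: 12 × 2% × A$661,807.00 = A$158,833.68 (under the 30% cap)
Failure-to-pay penalty = 1% × A$661,807.00 × 12 mo = A$79,416.84
Interest: A$661,807.00 × ((1 + 0.003)^12 − 1) = A$661,807.00 × 0.0366000… = A$24,222.1232…
Penalties + interest = A$238,250.5200 + A$24,222.1232… = A$262,472.64

A$262,472.64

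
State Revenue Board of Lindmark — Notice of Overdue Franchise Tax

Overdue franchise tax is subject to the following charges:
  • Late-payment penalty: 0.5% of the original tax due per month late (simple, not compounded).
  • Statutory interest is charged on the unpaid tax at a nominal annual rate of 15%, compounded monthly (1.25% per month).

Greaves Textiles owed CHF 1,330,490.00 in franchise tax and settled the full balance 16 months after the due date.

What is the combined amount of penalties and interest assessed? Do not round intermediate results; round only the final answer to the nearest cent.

CHF 399,000.04

Late-payment penalty: 16 × 0.5% × CHF 1,330,490.00 = CHF 106,439.20
Interest: CHF 1,330,490.00 × ((1 + 0.0125)^16 − 1) = CHF 1,330,490.00 × 0.2198895… = CHF 292,560.8443…
Penalties + interest = CHF 106,439.2000 + CHF 292,560.8443… = CHF 399,000.04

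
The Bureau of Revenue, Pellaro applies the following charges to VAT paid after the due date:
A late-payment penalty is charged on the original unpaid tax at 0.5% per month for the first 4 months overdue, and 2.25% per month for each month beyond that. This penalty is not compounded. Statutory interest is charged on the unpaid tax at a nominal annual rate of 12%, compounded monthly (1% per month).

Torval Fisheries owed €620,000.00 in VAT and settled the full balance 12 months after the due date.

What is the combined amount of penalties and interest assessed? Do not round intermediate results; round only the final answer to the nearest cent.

€202,631.52

Penalty, months 1–4: 4 × 0.5% × €620,000.00 = €12,400.00
Penalty, months 5–12: 8 × 2.25% × €620,000.00 = €111,600.00
Interest: €620,000.00 × ((1 + 0.01)^12 − 1) = €620,000.00 × 0.1268250… = €78,631.5187…
Penalties + interest = €124,000.0000 + €78,631.5187… = €202,631.52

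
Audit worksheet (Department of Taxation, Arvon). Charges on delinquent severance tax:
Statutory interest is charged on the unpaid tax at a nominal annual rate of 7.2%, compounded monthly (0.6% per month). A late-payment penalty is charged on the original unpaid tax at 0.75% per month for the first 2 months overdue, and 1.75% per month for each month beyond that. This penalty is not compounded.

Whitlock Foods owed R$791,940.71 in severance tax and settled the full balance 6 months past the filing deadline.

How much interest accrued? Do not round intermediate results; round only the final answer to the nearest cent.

Interest: R$791,940.71 × ((1 + 0.006)^6 − 1) = R$791,940.71 × 0.0365443… = R$28,940.9502…

R$28,940.95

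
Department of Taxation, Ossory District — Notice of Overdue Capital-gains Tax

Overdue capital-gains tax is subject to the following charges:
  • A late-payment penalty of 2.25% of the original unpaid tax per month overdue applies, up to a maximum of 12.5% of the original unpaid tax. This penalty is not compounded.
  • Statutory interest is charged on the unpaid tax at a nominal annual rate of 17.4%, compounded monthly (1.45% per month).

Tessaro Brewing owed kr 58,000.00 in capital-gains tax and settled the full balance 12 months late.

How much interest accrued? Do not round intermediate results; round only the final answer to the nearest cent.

Interest: kr 58,000.00 × ((1 + 0.0145)^12 − 1) = kr 58,000.00 × 0.1885696… = kr 10,937.0365…

kr 10,937.04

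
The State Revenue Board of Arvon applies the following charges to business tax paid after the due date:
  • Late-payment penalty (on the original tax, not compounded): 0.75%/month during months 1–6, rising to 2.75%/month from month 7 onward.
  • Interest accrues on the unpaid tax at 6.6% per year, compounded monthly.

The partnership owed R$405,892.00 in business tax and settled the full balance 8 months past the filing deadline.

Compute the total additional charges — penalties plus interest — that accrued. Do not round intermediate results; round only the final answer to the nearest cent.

Penalty, months 1–6: 6 × 0.75% × R$405,892.00 = R$18,265.14
Penalty, months 7–8: 2 × 2.75% × R$405,892.00 = R$22,324.06
Interest (6.6%/yr ÷ 12 = 0.55%/month): R$405,892.00 × ((1 + 0.0055)^8 − 1) = R$18,206.8463…
Penalties + interest = R$40,589.2000 + R$18,206.8463… = R$58,796.05

R$58,796.05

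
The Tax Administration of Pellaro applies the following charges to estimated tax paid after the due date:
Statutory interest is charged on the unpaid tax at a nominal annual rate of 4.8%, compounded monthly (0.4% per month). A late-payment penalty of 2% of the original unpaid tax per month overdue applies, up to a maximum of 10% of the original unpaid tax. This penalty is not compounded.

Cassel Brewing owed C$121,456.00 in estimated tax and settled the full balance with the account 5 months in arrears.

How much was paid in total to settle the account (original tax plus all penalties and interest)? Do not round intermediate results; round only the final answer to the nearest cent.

Penalty (uncapped): 5 × 2% × C$121,456.00 = C$12,145.60; cap = 10% × C$121,456.00 = C$12,145.60 → penalty = C$12,145.60
Interest: C$121,456.00 × ((1 + 0.004)^5 − 1) = C$121,456.00 × 0.0201606… = C$2,448.6308…
Total = C$121,456.00 + C$12,145.6000 + C$2,448.6308… = C$136,050.23

C$136,050.23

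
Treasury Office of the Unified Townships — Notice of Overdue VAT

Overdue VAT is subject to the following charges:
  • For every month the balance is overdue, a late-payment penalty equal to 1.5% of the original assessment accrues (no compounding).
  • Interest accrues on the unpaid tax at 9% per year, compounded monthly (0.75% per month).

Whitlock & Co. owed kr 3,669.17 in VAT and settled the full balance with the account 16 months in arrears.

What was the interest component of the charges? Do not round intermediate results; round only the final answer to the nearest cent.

kr 465.96

Interest: kr 3,669.17 × ((1 + 0.0075)^16 − 1) = kr 3,669.17 × 0.1269921… = kr 465.9557…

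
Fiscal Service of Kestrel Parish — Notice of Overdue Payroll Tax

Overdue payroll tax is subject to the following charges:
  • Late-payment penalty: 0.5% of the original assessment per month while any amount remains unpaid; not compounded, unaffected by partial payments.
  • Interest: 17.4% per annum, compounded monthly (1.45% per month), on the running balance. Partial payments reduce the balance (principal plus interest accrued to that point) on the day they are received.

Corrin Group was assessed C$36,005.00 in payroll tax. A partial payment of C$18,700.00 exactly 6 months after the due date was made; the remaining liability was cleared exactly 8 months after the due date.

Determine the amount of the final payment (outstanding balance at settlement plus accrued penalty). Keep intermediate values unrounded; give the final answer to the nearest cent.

Balance at month 6: C$36,005.0000 × (1 + 0.0145)^6 = C$39,253.2051…
After C$18,700.00 payment: C$39,253.2051… − C$18,700.00 = C$20,553.2051…
Balance at month 8: C$20,553.2051… × (1 + 0.0145)^2 = C$21,153.5694…
Penalty: 8 × 0.5% × C$36,005.00 = C$1,440.20
Final settlement = outstanding balance + penalty = C$21,153.5694… + C$1,440.20 = C$22,593.77

C$22,593.77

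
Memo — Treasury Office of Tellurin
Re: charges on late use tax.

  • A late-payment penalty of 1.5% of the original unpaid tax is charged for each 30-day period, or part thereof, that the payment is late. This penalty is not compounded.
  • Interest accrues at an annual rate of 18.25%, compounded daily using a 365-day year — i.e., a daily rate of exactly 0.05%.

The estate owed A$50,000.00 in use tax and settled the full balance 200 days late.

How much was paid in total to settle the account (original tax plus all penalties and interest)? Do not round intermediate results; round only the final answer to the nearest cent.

Penalty periods: ⌈200/30⌉ = 7; penalty = 7 × 1.5% × A$50,000.00 = A$5,250.00
Interest: A$50,000.00 × ((1 + 0.0005)^200 − 1) = A$50,000.00 × 0.10514330… = A$5,257.1649…
Total = A$50,000.00 + A$5,250.0000 + A$5,257.1649… = A$60,507.16

A$60,507.16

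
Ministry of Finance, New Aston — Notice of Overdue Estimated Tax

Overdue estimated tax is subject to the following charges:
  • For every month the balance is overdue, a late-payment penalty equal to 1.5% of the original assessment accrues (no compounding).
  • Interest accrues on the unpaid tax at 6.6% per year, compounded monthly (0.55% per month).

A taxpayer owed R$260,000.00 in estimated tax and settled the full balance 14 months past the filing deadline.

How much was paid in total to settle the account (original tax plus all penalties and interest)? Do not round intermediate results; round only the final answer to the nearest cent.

Late-payment penalty: 14 × 1.5% × R$260,000.00 = R$54,600.00
Interest: R$260,000.00 × ((1 + 0.0055)^14 − 1) = R$260,000.00 × 0.0798142… = R$20,751.7015…
Total = R$260,000.00 + R$54,600.0000 + R$20,751.7015… = R$335,351.70

R$335,351.70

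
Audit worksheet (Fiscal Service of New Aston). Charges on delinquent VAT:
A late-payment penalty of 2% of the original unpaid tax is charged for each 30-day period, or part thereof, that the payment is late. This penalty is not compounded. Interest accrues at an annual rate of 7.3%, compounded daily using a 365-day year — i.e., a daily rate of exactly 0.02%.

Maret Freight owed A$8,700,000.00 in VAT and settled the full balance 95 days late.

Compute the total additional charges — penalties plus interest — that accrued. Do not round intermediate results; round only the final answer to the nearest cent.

A$862,863.50

Penalty periods: ⌈95/30⌉ = 4; penalty = 4 × 2% × A$8,700,000.00 = A$696,000.00
Interest: A$8,700,000.00 × ((1 + 0.0002)^95 − 1) = A$8,700,000.00 × 0.01917971… = A$166,863.4982…
Penalties + interest = A$696,000.0000 + A$166,863.4982… = A$862,863.50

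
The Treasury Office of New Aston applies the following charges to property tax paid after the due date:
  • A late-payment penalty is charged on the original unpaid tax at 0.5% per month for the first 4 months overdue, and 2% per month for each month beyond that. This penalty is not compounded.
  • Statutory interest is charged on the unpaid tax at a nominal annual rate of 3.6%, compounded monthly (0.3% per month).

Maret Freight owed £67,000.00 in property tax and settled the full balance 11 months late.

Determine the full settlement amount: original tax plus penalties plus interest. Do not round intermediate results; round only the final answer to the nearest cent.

Penalty, months 1–4: 4 × 0.5% × £67,000.00 = £1,340.00
Penalty, months 5–11: 7 × 2% × £67,000.00 = £9,380.00
Interest: £67,000.00 × ((1 + 0.003)^11 − 1) = £67,000.00 × 0.0334995… = £2,244.4653…
Total = £67,000.00 + £10,720.0000 + £2,244.4653… = £79,964.47

£79,964.47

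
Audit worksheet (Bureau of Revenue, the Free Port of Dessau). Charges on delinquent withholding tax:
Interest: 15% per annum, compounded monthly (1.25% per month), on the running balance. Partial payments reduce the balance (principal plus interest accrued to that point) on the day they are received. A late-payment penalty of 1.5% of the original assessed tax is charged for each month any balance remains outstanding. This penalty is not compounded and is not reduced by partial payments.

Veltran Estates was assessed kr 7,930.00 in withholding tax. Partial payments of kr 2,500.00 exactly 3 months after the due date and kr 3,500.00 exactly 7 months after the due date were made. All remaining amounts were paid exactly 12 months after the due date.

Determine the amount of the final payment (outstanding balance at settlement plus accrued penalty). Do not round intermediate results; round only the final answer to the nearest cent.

Balance at month 3: kr 7,930.0000 × (1 + 0.0125)^3 = kr 8,231.1077…
After kr 2,500.00 payment: kr 8,231.1077… − kr 2,500.00 = kr 5,731.1077…
Balance at month 7: kr 5,731.1077… × (1 + 0.0125)^4 = kr 6,023.0809…
After kr 3,500.00 payment: kr 6,023.0809… − kr 3,500.00 = kr 2,523.0809…
Balance at month 12: kr 2,523.0809… × (1 + 0.0125)^5 = kr 2,684.7653…
Penalty: 12 × 1.5% × kr 7,930.00 = kr 1,427.40
Final settlement = outstanding balance + penalty = kr 2,684.7653… + kr 1,427.40 = kr 4,112.17

kr 4,112.17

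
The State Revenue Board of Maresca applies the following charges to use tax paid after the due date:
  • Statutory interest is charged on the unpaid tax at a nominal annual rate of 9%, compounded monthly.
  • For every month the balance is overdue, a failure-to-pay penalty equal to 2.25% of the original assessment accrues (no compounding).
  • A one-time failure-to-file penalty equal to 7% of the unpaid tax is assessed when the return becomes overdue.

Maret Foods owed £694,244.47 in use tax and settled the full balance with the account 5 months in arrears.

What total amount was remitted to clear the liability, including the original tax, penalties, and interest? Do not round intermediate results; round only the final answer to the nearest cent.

£847,371.71

Failure-to-file penalty: 7% × £694,244.47 = £48,597.11…
Failure-to-pay penalty = 2.25% × £694,244.47 × 5 mo = £78,102.50…
Interest (9%/yr ÷ 12 = 0.75%/month): £694,244.47 × ((1 + 0.0075)^5 − 1) = £26,427.6200…
Total = £694,244.47 + £126,699.6158… + £26,427.6200… = £847,371.71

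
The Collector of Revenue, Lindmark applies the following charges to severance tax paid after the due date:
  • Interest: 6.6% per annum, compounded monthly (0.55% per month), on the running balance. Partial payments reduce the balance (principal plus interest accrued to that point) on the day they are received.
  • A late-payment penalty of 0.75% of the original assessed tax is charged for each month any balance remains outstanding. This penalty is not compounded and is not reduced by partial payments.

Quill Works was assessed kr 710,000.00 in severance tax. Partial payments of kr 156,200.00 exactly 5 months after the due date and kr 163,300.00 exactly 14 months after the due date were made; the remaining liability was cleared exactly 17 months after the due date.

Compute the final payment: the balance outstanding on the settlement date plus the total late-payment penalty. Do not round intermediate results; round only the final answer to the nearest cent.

kr 537,076.70

Balance at month 5: kr 710,000.0000 × (1 + 0.0055)^5 = kr 729,740.9595…
After kr 156,200.00 payment: kr 729,740.9595… − kr 156,200.00 = kr 573,540.9595…
Balance at month 14: kr 573,540.9595… × (1 + 0.0055)^9 = kr 602,563.9051…
After kr 163,300.00 payment: kr 602,563.9051… − kr 163,300.00 = kr 439,263.9051…
Balance at month 17: kr 439,263.9051… × (1 + 0.0055)^3 = kr 446,551.6958…
Penalty: 17 × 0.75% × kr 710,000.00 = kr 90,525.00
Final settlement = outstanding balance + penalty = kr 446,551.6958… + kr 90,525.00 = kr 537,076.70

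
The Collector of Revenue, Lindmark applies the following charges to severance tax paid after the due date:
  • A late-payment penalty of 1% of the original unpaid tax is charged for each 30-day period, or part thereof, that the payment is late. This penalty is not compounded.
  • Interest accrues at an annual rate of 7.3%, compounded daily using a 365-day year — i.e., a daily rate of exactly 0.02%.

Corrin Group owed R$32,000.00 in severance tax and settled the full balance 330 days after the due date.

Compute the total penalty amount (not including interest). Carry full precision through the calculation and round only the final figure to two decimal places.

Penalty periods: ⌈330/30⌉ = 11; penalty = 11 × 1% × R$32,000.00 = R$3,520.00

R$3,520.00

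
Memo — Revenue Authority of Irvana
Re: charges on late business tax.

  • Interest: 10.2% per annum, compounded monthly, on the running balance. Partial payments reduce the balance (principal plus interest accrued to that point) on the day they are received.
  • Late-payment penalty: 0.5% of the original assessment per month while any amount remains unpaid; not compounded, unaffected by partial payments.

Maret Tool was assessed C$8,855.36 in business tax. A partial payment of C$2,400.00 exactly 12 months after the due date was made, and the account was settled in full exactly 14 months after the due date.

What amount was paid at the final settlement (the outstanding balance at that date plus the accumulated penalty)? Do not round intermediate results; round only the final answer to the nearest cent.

C$8,148.30

Monthly rate = 10.2% ÷ 12 = 0.85%
Balance at month 12: C$8,855.3600 × (1 + 0.0085)^12 = C$9,802.0531…
After C$2,400.00 payment: C$9,802.0531… − C$2,400.00 = C$7,402.0531…
Balance at month 14: C$7,402.0531… × (1 + 0.0085)^2 = C$7,528.4228…
Penalty: 14 × 0.5% × C$8,855.36 = C$619.88…
Final settlement = outstanding balance + penalty = C$7,528.4228… + C$619.88… = C$8,148.30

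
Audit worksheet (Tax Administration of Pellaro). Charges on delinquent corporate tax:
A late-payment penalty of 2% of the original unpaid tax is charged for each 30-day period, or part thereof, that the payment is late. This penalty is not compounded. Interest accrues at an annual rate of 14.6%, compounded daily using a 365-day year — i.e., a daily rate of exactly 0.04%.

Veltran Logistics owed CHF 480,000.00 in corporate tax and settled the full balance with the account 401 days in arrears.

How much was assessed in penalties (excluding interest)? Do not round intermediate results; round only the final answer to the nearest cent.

CHF 134,400.00

Penalty periods: ⌈401/30⌉ = 14; penalty = 14 × 2% × CHF 480,000.00 = CHF 134,400.00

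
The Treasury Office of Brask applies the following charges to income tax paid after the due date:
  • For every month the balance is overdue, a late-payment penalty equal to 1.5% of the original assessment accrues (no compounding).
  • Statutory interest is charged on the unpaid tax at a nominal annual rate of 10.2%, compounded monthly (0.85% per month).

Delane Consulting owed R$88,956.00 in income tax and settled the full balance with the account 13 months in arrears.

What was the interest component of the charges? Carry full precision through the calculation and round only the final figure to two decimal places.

Interest: R$88,956.00 × ((1 + 0.0085)^13 − 1) = R$88,956.00 × 0.1163149… = R$10,346.9109…

R$10,346.91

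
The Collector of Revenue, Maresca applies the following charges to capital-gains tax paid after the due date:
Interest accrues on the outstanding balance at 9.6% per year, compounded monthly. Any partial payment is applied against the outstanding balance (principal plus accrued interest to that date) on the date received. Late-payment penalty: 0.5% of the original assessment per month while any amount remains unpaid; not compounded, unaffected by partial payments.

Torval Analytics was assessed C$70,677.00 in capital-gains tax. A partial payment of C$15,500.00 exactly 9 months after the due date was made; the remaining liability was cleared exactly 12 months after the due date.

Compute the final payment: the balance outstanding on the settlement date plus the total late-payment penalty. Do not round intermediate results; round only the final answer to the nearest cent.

Monthly rate = 9.6% ÷ 12 = 0.8%
Balance at month 9: C$70,677.0000 × (1 + 0.008)^9 = C$75,931.6603…
After C$15,500.00 payment: C$75,931.6603… − C$15,500.00 = C$60,431.6603…
Balance at month 12: C$60,431.6603… × (1 + 0.008)^3 = C$61,893.6539…
Penalty: 12 × 0.5% × C$70,677.00 = C$4,240.62
Final settlement = outstanding balance + penalty = C$61,893.6539… + C$4,240.62 = C$66,134.27

C$66,134.27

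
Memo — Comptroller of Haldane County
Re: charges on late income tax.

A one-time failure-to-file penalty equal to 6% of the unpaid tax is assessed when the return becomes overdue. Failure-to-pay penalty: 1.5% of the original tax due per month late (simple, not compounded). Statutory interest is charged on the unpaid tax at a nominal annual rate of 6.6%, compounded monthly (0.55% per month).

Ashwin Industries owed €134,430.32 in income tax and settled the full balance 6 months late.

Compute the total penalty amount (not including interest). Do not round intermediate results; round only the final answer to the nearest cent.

Failure-to-file penalty: 6% × €134,430.32 = €8,065.82…
Failure-to-pay penalty: 6 × 1.5% × €134,430.32 = €12,098.73…
Total penalty = €8,065.82… + €12,098.73… = €20,164.55

€20,164.55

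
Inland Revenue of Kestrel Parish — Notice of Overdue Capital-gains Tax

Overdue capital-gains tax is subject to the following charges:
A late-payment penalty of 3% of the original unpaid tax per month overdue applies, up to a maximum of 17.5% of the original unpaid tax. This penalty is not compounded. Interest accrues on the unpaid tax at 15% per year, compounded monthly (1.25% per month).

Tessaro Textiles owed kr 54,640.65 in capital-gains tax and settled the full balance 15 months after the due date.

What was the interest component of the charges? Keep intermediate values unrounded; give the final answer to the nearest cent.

Interest: kr 54,640.65 × ((1 + 0.0125)^15 − 1) = kr 54,640.65 × 0.2048292… = kr 11,191.9997…

kr 11,192.00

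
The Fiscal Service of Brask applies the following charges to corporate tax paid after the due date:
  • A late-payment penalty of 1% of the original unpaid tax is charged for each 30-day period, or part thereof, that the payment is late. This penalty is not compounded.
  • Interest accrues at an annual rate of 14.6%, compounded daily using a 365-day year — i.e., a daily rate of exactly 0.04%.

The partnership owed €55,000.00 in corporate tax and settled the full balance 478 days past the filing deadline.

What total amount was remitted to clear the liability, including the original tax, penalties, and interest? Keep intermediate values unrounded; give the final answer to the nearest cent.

€75,386.04

Penalty periods: ⌈478/30⌉ = 16; penalty = 16 × 1% × €55,000.00 = €8,800.00
Interest: €55,000.00 × ((1 + 0.0004)^478 − 1) = €55,000.00 × 0.21065528… = €11,586.0406…
Total = €55,000.00 + €8,800.0000 + €11,586.0406… = €75,386.04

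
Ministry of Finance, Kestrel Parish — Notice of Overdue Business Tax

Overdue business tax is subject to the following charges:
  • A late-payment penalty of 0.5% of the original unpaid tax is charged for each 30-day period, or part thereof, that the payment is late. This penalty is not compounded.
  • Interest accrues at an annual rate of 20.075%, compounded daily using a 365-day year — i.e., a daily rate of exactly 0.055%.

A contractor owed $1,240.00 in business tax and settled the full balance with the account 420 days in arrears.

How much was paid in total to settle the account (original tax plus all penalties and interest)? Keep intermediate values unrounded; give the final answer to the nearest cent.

$1,648.93

Penalty periods: ⌈420/30⌉ = 14; penalty = 14 × 0.5% × $1,240.00 = $86.80
Interest: $1,240.00 × ((1 + 0.00055)^420 − 1) = $1,240.00 × 0.25977924… = $322.1263…
Total = $1,240.00 + $86.8000 + $322.1263… = $1,648.93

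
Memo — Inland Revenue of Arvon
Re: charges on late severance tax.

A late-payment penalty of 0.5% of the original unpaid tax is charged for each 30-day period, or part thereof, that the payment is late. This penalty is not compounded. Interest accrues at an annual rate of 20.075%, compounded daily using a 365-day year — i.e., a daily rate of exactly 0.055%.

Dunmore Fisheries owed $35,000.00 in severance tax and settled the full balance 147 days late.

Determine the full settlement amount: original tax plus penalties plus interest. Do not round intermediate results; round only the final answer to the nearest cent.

Penalty periods: ⌈147/30⌉ = 5; penalty = 5 × 0.5% × $35,000.00 = $875.00
Interest: $35,000.00 × ((1 + 0.00055)^147 − 1) = $35,000.00 × 0.08418416… = $2,946.4455…
Total = $35,000.00 + $875.0000 + $2,946.4455… = $38,821.45

$38,821.45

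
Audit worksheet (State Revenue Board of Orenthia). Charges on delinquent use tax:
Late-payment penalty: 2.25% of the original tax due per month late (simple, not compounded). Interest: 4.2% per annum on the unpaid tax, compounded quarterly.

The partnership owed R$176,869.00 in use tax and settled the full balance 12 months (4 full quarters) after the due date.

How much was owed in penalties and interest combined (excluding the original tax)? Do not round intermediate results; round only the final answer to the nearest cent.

R$55,300.95

Late-payment penalty = 2.25% × R$176,869.00 × 12 mo = R$47,754.63
Interest (4.2%/yr ÷ 4 = 1.05%/quarter): R$176,869.00 × ((1 + 0.0105)^4 − 1) = R$7,546.3180…
Penalties + interest = R$47,754.6300 + R$7,546.3180… = R$55,300.95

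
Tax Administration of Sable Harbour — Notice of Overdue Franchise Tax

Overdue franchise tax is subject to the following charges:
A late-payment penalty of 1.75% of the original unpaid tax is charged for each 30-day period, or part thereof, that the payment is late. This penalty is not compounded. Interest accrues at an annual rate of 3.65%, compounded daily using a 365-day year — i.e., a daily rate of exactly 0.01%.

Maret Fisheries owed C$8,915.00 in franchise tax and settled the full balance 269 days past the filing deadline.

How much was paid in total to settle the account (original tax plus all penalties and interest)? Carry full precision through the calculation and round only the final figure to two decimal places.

Penalty periods: ⌈269/30⌉ = 9; penalty = 9 × 1.75% × C$8,915.00 = C$1,404.11…
Interest: C$8,915.00 × ((1 + 0.0001)^269 − 1) = C$8,915.00 × 0.02726369… = C$243.0558…
Total = C$8,915.00 + C$1,404.1125 + C$243.0558… = C$10,562.17

C$10,562.17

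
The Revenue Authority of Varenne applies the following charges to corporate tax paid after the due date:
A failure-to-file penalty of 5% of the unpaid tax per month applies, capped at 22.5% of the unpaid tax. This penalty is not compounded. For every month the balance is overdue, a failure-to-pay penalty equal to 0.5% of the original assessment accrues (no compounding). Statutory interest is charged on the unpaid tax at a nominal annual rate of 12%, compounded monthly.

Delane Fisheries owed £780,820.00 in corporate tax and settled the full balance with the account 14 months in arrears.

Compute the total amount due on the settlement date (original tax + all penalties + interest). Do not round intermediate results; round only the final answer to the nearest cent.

Failure-to-file: 14 × 5% × £780,820.00 = £546,574.00, capped at 22.5% × £780,820.00 = £175,684.50
Failure-to-pay penalty: 14 × 0.5% × £780,820.00 = £54,657.40
Interest (12%/yr ÷ 12 = 1%/month): £780,820.00 × ((1 + 0.01)^14 − 1) = £116,712.4552…
Total = £780,820.00 + £230,341.9000 + £116,712.4552… = £1,127,874.36

£1,127,874.36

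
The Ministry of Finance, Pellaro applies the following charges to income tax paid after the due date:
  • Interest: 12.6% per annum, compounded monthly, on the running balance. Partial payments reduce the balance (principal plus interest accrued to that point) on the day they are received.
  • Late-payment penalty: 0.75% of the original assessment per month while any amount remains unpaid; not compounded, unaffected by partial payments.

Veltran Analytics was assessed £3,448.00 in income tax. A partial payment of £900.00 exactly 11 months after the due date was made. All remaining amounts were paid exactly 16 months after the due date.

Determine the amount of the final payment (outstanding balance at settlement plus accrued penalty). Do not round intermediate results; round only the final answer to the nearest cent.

Monthly rate = 12.6% ÷ 12 = 1.05%
Balance at month 11: £3,448.0000 × (1 + 0.0105)^11 = £3,867.8244…
After £900.00 payment: £3,867.8244… − £900.00 = £2,967.8244…
Balance at month 16: £2,967.8244… × (1 + 0.0105)^5 = £3,126.9418…
Penalty: 16 × 0.75% × £3,448.00 = £413.76
Final settlement = outstanding balance + penalty = £3,126.9418… + £413.76 = £3,540.70

£3,540.70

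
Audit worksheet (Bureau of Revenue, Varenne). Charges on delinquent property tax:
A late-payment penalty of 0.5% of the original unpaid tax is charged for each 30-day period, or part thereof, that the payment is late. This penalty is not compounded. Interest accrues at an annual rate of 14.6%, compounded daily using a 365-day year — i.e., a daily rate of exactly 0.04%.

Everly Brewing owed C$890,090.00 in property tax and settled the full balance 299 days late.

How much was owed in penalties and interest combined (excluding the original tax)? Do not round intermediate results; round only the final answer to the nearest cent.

Penalty periods: ⌈299/30⌉ = 10; penalty = 10 × 0.5% × C$890,090.00 = C$44,504.50
Interest: C$890,090.00 × ((1 + 0.0004)^299 − 1) = C$890,090.00 × 0.12701899… = C$113,058.3342…
Penalties + interest = C$44,504.5000 + C$113,058.3342… = C$157,562.83

C$157,562.83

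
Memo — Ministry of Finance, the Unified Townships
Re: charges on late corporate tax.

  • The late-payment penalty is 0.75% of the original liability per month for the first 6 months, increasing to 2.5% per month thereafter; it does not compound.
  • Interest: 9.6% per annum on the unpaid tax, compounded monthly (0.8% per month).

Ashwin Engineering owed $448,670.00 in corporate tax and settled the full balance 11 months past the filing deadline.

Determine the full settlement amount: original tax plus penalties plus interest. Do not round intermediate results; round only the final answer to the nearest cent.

$566,044.70

Penalty, months 1–6: 6 × 0.75% × $448,670.00 = $20,190.15
Penalty, months 7–11: 5 × 2.5% × $448,670.00 = $56,083.75
Interest: $448,670.00 × ((1 + 0.008)^11 − 1) = $448,670.00 × 0.0916058… = $41,100.7953…
Total = $448,670.00 + $76,273.9000 + $41,100.7953… = $566,044.70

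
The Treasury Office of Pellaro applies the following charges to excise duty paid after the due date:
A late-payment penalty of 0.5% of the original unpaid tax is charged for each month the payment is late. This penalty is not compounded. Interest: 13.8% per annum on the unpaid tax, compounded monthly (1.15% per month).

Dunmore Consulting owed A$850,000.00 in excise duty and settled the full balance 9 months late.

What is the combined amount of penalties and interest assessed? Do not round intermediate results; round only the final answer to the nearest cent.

A$130,382.34

Late-payment penalty: 9 × 0.5% × A$850,000.00 = A$38,250.00
Interest: A$850,000.00 × ((1 + 0.0115)^9 − 1) = A$850,000.00 × 0.1083910… = A$92,132.3354…
Penalties + interest = A$38,250.0000 + A$92,132.3354… = A$130,382.34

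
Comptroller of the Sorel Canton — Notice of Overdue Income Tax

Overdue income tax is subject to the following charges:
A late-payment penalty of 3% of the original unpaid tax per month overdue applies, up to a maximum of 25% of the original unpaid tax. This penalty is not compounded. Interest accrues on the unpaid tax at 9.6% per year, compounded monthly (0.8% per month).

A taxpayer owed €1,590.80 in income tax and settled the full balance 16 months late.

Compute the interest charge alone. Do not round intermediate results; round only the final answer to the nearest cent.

€216.31

Interest: €1,590.80 × ((1 + 0.008)^16 − 1) = €1,590.80 × 0.1359743… = €216.3079…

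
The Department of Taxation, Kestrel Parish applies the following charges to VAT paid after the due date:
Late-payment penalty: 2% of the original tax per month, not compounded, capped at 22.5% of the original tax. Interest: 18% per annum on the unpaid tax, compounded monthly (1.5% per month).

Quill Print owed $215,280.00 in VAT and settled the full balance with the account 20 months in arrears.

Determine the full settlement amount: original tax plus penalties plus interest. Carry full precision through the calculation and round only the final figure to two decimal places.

$338,388.95

Penalty (uncapped): 20 × 2% × $215,280.00 = $86,112.00; cap = 22.5% × $215,280.00 = $48,438.00 → penalty = $48,438.00
Interest: $215,280.00 × ((1 + 0.015)^20 − 1) = $215,280.00 × 0.3468550… = $74,670.9458…
Total = $215,280.00 + $48,438.0000 + $74,670.9458… = $338,388.95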